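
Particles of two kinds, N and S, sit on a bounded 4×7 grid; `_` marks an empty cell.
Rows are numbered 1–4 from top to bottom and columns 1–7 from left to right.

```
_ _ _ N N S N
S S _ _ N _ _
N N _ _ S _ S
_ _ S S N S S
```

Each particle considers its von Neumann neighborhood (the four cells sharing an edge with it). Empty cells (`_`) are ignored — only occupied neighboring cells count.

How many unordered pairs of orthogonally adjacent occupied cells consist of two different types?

Scan each occupied cell's neighbors to the right and below so each pair is counted once.
From row 1: 2 unlike of 4 pairs (running 2/4).
From row 2: 3 unlike of 4 pairs (running 5/8).
From row 3: 1 unlike of 3 pairs (running 6/11).
From row 4: 2 unlike of 4 pairs (running 8/15).
Total adjacent occupied pairs: 15; unlike-type pairs: 8.

8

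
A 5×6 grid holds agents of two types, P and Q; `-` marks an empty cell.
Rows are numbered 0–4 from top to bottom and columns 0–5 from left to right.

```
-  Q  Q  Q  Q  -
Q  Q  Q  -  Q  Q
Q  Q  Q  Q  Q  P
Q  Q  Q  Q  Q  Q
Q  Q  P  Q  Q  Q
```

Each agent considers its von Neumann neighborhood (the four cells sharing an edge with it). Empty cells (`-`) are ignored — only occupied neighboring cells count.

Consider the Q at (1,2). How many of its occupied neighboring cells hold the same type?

Occupied neighbors of (1,2): (0,2)=Q, (2,2)=Q, (1,1)=Q.
Same type (Q): 3 of 3.

3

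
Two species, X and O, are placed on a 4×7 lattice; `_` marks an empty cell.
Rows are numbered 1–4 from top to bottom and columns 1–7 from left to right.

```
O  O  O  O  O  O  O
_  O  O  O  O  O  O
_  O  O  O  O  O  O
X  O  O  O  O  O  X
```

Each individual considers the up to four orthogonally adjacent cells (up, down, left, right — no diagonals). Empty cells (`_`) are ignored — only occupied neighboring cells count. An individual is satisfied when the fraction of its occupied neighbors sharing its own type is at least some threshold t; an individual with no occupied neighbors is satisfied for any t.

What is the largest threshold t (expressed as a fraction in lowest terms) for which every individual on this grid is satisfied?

Row 1: (1,1)O 1/1 · (1,2)O 3/3 · (1,3)O 3/3 · (1,4)O 3/3 · (1,5)O 3/3 · (1,6)O 3/3 · (1,7)O 2/2
Row 2: (2,2)O 3/3 · (2,3)O 4/4 · (2,4)O 4/4 · (2,5)O 4/4 · (2,6)O 4/4 · (2,7)O 3/3
Row 3: (3,2)O 3/3 · (3,3)O 4/4 · (3,4)O 4/4 · (3,5)O 4/4 · (3,6)O 4/4 · (3,7)O 2/3
Row 4: (4,1)X 0/1 · (4,2)O 2/3 · (4,3)O 3/3 · (4,4)O 3/3 · (4,5)O 3/3 · (4,6)O 2/3 · (4,7)X 0/2
The smallest same-type fraction is 0/1 at (4,1), which reduces to 0/1. Any threshold above that leaves this individual unsatisfied.

0/1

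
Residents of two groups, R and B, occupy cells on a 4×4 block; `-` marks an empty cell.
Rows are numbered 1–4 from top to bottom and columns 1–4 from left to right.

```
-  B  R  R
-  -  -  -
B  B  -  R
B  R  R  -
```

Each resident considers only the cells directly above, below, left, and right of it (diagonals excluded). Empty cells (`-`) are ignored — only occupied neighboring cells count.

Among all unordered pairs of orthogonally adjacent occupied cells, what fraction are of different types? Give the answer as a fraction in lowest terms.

Scan each occupied cell's neighbors to the right and below so each pair is counted once.
From row 1: 1 unlike of 2 pairs (running 1/2).
From row 3: 1 unlike of 3 pairs (running 2/5).
From row 4: 1 unlike of 2 pairs (running 3/7).
Total adjacent occupied pairs: 7; unlike-type pairs: 3.
3/7 is already in lowest terms.

3/7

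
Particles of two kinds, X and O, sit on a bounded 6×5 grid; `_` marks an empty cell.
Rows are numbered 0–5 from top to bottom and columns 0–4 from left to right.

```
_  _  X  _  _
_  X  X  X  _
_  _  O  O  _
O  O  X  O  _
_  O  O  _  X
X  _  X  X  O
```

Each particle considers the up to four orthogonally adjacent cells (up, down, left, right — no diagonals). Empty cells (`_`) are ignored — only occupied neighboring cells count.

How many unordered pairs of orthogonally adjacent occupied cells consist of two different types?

9

Scan each occupied cell's neighbors to the right and below so each pair is counted once.
Row 0: X(0,2)–X(1,2)=  → 0/1 unlike.
Row 1: X(1,1)–X(1,2)= X(1,2)–X(1,3)= X(1,2)–O(2,2)≠ X(1,3)–O(2,3)≠  → 2/4 unlike.
Row 2: O(2,2)–O(2,3)= O(2,2)–X(3,2)≠ O(2,3)–O(3,3)=  → 1/3 unlike.
Row 3: O(3,0)–O(3,1)= O(3,1)–X(3,2)≠ O(3,1)–O(4,1)= X(3,2)–O(3,3)≠ X(3,2)–O(4,2)≠  → 3/5 unlike.
Row 4: O(4,1)–O(4,2)= O(4,2)–X(5,2)≠ X(4,4)–O(5,4)≠  → 2/3 unlike.
Row 5: X(5,2)–X(5,3)= X(5,3)–O(5,4)≠  → 1/2 unlike.
Total adjacent occupied pairs: 18; unlike-type pairs: 9.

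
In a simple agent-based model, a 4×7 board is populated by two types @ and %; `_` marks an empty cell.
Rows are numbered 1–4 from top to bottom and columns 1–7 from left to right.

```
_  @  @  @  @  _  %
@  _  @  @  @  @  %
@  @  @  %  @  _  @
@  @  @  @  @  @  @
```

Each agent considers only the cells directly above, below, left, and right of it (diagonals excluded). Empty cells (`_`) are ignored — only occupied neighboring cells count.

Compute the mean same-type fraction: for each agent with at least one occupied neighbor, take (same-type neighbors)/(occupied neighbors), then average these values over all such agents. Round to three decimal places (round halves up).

0.840

(1,2)@ 1/1
(1,3)@ 3/3
(1,4)@ 3/3
(1,5)@ 2/2
(1,7)% 1/1
(2,1)@ 1/1
(2,3)@ 3/3
(2,4)@ 3/4
(2,5)@ 4/4
(2,6)@ 1/2
(2,7)% 1/3
(3,1)@ 3/3
(3,2)@ 3/3
(3,3)@ 3/4
(3,4)% 0/4
(3,5)@ 2/3
(3,7)@ 1/2
(4,1)@ 2/2
(4,2)@ 3/3
(4,3)@ 3/3
(4,4)@ 2/3
(4,5)@ 3/3
(4,6)@ 2/2
(4,7)@ 2/2
Sum over 24 agents: 1/1 + 3/3 + 3/3 + 2/2 + 1/1 + 1/1 + 3/3 + 3/4 + 4/4 + 1/2 + 1/3 + 3/3 + 3/3 + 3/4 + 0/4 + 2/3 + 1/2 + 2/2 + 3/3 + 3/3 + 2/3 + 3/3 + 2/2 + 2/2 = 121/6; mean = 121/6 ÷ 24 = 121/144 = 0.840277… → 0.840.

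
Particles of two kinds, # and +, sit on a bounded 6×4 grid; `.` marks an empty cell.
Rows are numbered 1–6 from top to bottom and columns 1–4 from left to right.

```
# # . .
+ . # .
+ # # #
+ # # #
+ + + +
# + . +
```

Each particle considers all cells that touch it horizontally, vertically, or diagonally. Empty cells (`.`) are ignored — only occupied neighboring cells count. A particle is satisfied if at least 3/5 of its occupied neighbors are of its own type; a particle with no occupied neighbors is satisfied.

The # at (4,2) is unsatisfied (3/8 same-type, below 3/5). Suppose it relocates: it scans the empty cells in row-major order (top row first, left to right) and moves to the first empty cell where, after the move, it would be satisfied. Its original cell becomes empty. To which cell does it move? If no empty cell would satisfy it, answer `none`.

(1,3)

Vacating (4,2). Empty cells in order:
  (1,3): 2/2 same-type → satisfied — stop here.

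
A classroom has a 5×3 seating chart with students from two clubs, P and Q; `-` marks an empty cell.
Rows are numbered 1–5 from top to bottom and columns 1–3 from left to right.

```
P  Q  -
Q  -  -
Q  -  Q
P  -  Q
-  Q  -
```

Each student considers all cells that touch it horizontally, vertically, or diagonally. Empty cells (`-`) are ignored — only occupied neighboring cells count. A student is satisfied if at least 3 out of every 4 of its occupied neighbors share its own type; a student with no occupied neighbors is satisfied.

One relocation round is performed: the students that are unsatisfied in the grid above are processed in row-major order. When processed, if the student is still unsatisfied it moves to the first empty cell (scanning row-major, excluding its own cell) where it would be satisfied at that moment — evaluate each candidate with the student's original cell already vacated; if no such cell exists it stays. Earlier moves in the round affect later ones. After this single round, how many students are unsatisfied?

1

Initially unsatisfied (in order): (1,1), (1,2), (2,1), (3,1), (4,1), (5,2).
  (1,1): no empty cell satisfies it; stays.
  (1,2) → (1,3).
  (2,1) → (2,2).
  (3,1) → (2,3).
  (4,1): no empty cell satisfies it; stays.
  (5,2) → (1,2).
Resulting grid:
P Q Q
- Q Q
- - Q
P - Q
- - -
Unsatisfied now: (1,1).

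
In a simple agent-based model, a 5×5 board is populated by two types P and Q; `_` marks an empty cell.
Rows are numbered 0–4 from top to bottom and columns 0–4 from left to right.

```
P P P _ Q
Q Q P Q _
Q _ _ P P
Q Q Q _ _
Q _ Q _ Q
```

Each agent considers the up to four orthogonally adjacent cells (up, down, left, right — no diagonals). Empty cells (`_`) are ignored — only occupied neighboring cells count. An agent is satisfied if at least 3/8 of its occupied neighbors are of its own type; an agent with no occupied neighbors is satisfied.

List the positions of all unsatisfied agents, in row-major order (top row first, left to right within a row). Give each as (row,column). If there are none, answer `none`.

Row 0: (0,0)P 1/2 ✓ · (0,1)P 2/3 ✓ · (0,2)P 2/2 ✓ · (0,4)Q 0/0 ✓
Row 1: (1,0)Q 2/3 ✓ · (1,1)Q 1/3 ✗ · (1,2)P 1/3 ✗ · (1,3)Q 0/2 ✗
Row 2: (2,0)Q 2/2 ✓ · (2,3)P 1/2 ✓ · (2,4)P 1/1 ✓
Row 3: (3,0)Q 3/3 ✓ · (3,1)Q 2/2 ✓ · (3,2)Q 2/2 ✓
Row 4: (4,0)Q 1/1 ✓ · (4,2)Q 1/1 ✓ · (4,4)Q 0/0 ✓

(1,1), (1,2), (1,3)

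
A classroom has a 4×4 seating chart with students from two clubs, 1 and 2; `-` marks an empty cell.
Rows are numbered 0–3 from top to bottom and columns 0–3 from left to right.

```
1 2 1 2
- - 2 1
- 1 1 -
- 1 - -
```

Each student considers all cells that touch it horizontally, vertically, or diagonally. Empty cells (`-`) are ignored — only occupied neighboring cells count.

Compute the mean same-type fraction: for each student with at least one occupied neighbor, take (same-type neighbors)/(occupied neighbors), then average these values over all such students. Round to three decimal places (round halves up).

0.463

(0,0)1 0/1
(0,1)2 1/3
(0,2)1 1/4
(0,3)2 1/3
(1,2)2 2/6
(1,3)1 2/4
(2,1)1 2/3
(2,2)1 3/4
(3,1)1 2/2
Sum over 9 students: 0/1 + 1/3 + 1/4 + 1/3 + 2/6 + 2/4 + 2/3 + 3/4 + 2/2 = 25/6; mean = 25/6 ÷ 9 = 25/54 = 0.462962… → 0.463.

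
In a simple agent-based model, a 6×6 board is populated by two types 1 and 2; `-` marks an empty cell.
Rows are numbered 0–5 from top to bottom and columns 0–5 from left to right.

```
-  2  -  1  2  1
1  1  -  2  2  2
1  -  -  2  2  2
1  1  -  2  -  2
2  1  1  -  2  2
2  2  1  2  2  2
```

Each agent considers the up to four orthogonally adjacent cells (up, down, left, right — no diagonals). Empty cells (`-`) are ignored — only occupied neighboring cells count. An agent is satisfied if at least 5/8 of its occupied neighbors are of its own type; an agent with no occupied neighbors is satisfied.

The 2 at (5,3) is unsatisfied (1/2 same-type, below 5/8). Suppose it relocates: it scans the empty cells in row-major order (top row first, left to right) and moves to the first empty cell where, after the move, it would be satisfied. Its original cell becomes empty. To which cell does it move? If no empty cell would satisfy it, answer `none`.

Vacating (5,3). Empty cells in order:
  (0,0): 1/2 same-type → still unsatisfied.
  (0,2): 1/2 same-type → still unsatisfied.
  (1,2): 1/2 same-type → still unsatisfied.
  (2,1): 0/3 same-type → still unsatisfied.
  (2,2): 1/1 same-type → satisfied — stop here.

(2,2)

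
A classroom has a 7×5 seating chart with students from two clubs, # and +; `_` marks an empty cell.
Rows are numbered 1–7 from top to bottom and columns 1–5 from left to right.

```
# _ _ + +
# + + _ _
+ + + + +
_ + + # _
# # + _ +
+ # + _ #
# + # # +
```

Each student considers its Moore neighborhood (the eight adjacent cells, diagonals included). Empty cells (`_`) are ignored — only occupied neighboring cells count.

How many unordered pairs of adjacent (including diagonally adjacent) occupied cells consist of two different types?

Scan each occupied cell's neighbors to the right and below (and the two forward diagonals) so each pair is counted once.
Row 1: #(1,1)–#(2,1)= #(1,1)–+(2,2)≠ +(1,4)–+(1,5)= +(1,4)–+(2,3)=  → 1/4 unlike.
Row 2: #(2,1)–+(2,2)≠ #(2,1)–+(3,1)≠ #(2,1)–+(3,2)≠ +(2,2)–+(2,3)= +(2,2)–+(3,2)= +(2,2)–+(3,3)= +(2,2)–+(3,1)= +(2,3)–+(3,3)= +(2,3)–+(3,4)= +(2,3)–+(3,2)=  → 3/10 unlike.
Row 3: +(3,1)–+(3,2)= +(3,1)–+(4,2)= +(3,2)–+(3,3)= +(3,2)–+(4,2)= +(3,2)–+(4,3)= +(3,3)–+(3,4)= +(3,3)–+(4,3)= +(3,3)–#(4,4)≠ +(3,3)–+(4,2)= +(3,4)–+(3,5)= +(3,4)–#(4,4)≠ +(3,4)–+(4,3)= +(3,5)–#(4,4)≠  → 3/13 unlike.
Row 4: +(4,2)–+(4,3)= +(4,2)–#(5,2)≠ +(4,2)–+(5,3)= +(4,2)–#(5,1)≠ +(4,3)–#(4,4)≠ +(4,3)–+(5,3)= +(4,3)–#(5,2)≠ #(4,4)–+(5,5)≠ #(4,4)–+(5,3)≠  → 6/9 unlike.
Row 5: #(5,1)–#(5,2)= #(5,1)–+(6,1)≠ #(5,1)–#(6,2)= #(5,2)–+(5,3)≠ #(5,2)–#(6,2)= #(5,2)–+(6,3)≠ #(5,2)–+(6,1)≠ +(5,3)–+(6,3)= +(5,3)–#(6,2)≠ +(5,5)–#(6,5)≠  → 6/10 unlike.
Row 6: +(6,1)–#(6,2)≠ +(6,1)–#(7,1)≠ +(6,1)–+(7,2)= #(6,2)–+(6,3)≠ #(6,2)–+(7,2)≠ #(6,2)–#(7,3)= #(6,2)–#(7,1)= +(6,3)–#(7,3)≠ +(6,3)–#(7,4)≠ +(6,3)–+(7,2)= #(6,5)–+(7,5)≠ #(6,5)–#(7,4)=  → 7/12 unlike.
Row 7: #(7,1)–+(7,2)≠ +(7,2)–#(7,3)≠ #(7,3)–#(7,4)= #(7,4)–+(7,5)≠  → 3/4 unlike.
Total adjacent occupied pairs: 62; unlike-type pairs: 29.

29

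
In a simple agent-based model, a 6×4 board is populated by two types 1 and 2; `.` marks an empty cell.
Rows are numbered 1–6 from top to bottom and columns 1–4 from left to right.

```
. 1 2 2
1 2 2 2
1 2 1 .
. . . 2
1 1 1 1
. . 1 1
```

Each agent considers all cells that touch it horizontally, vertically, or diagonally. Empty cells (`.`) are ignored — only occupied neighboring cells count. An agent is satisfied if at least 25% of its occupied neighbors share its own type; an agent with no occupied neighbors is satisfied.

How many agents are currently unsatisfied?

Row 1: (1,2)1 1/4 ok · (1,3)2 4/5 ok · (1,4)2 3/3 ok
Row 2: (2,1)1 2/4 ok · (2,2)2 3/7 ok · (2,3)2 5/7 ok · (2,4)2 3/4 ok
Row 3: (3,1)1 1/3 ok · (3,2)2 2/5 ok · (3,3)1 0/5 unhappy
Row 4: (4,4)2 0/3 unhappy
Row 5: (5,1)1 1/1 ok · (5,2)1 3/3 ok · (5,3)1 4/5 ok · (5,4)1 3/4 ok
Row 6: (6,3)1 4/4 ok · (6,4)1 3/3 ok
Unsatisfied: (3,3), (4,4) — 2 in total.

2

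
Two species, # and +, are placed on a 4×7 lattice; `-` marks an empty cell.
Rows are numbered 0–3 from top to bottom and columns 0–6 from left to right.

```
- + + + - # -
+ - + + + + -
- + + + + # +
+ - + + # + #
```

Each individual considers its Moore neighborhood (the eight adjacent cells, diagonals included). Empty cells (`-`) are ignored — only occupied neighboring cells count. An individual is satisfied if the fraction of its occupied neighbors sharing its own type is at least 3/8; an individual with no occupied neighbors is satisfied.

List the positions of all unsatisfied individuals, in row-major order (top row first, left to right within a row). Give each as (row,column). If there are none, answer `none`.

(0,5), (2,5), (3,4), (3,6)

Row 0: (0,1)+ 3/3 satisfied · (0,2)+ 4/4 satisfied · (0,3)+ 4/4 satisfied · (0,5)# 0/2 not
Row 1: (1,0)+ 2/2 satisfied · (1,2)+ 7/7 satisfied · (1,3)+ 7/7 satisfied · (1,4)+ 5/7 satisfied · (1,5)+ 3/5 satisfied
Row 2: (2,1)+ 5/5 satisfied · (2,2)+ 6/6 satisfied · (2,3)+ 7/8 satisfied · (2,4)+ 6/8 satisfied · (2,5)# 2/7 not · (2,6)+ 2/4 satisfied
Row 3: (3,0)+ 1/1 satisfied · (3,2)+ 4/4 satisfied · (3,3)+ 4/5 satisfied · (3,4)# 1/5 not · (3,5)+ 2/5 satisfied · (3,6)# 1/3 not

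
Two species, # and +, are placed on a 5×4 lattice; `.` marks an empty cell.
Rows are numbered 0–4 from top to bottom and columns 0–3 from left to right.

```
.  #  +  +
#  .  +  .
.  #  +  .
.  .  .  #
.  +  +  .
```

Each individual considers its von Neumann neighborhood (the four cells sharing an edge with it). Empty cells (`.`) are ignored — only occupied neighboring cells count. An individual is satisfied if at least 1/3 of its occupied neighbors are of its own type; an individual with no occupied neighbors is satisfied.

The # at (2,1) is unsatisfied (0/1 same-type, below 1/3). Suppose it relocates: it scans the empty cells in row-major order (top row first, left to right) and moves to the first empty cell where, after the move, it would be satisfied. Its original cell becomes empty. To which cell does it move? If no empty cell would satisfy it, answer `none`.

(0,0)

Vacating (2,1). Empty cells in order:
  (0,0): 2/2 same-type → satisfied — stop here.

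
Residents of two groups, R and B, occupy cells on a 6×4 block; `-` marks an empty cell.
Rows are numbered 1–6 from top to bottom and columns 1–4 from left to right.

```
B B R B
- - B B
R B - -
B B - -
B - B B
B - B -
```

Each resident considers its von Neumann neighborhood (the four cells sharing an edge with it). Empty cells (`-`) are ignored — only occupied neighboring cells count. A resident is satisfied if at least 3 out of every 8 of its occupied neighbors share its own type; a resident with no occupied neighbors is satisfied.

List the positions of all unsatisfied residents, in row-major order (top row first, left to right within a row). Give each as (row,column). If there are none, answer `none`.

(1,3), (3,1)

(1,1)B 1/1 satisfied
(1,2)B 1/2 satisfied
(1,3)R 0/3 not
(1,4)B 1/2 satisfied
(2,3)B 1/2 satisfied
(2,4)B 2/2 satisfied
(3,1)R 0/2 not
(3,2)B 1/2 satisfied
(4,1)B 2/3 satisfied
(4,2)B 2/2 satisfied
(5,1)B 2/2 satisfied
(5,3)B 2/2 satisfied
(5,4)B 1/1 satisfied
(6,1)B 1/1 satisfied
(6,3)B 1/1 satisfied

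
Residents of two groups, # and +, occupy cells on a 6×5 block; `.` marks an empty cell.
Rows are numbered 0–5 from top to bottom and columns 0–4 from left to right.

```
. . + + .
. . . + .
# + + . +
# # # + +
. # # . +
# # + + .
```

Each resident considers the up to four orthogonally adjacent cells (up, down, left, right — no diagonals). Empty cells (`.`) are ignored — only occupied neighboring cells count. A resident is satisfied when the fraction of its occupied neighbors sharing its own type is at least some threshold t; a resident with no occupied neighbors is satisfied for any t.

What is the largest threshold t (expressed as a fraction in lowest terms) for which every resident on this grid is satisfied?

1/3

(0,2)+ 1/1
(0,3)+ 2/2
(1,3)+ 1/1
(2,0)# 1/2
(2,1)+ 1/3
(2,2)+ 1/2
(2,4)+ 1/1
(3,0)# 2/2
(3,1)# 3/4
(3,2)# 2/4
(3,3)+ 1/2
(3,4)+ 3/3
(4,1)# 3/3
(4,2)# 2/3
(4,4)+ 1/1
(5,0)# 1/1
(5,1)# 2/3
(5,2)+ 1/3
(5,3)+ 1/1
The smallest same-type fraction is 1/3 at (2,1), which reduces to 1/3. Any threshold above that leaves this resident unsatisfied.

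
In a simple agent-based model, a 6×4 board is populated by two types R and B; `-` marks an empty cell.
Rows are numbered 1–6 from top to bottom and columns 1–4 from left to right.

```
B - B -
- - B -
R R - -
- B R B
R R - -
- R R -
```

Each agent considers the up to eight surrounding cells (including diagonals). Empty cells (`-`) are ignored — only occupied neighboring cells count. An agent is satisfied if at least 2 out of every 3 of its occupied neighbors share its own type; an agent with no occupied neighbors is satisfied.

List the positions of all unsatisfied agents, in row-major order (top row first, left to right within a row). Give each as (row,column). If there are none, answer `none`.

Row 1: (1,1)B 0/0 ok · (1,3)B 1/1 ok
Row 2: (2,3)B 1/2 unhappy
Row 3: (3,1)R 1/2 unhappy · (3,2)R 2/4 unhappy
Row 4: (4,2)B 0/5 unhappy · (4,3)R 2/4 unhappy · (4,4)B 0/1 unhappy
Row 5: (5,1)R 2/3 ok · (5,2)R 4/5 ok
Row 6: (6,2)R 3/3 ok · (6,3)R 2/2 ok

(2,3), (3,1), (3,2), (4,2), (4,3), (4,4)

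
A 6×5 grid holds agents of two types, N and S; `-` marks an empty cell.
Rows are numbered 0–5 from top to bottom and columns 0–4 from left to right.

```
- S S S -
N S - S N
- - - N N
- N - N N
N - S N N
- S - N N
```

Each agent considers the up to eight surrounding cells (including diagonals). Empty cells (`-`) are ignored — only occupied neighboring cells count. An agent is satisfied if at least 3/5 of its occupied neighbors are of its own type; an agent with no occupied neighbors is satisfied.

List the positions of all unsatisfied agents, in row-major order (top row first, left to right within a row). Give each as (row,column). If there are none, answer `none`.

Row 0: (0,1)S 2/3 ok · (0,2)S 4/4 ok · (0,3)S 2/3 ok
Row 1: (1,0)N 0/2 unhappy · (1,1)S 2/3 ok · (1,3)S 2/5 unhappy · (1,4)N 2/4 unhappy
Row 2: (2,3)N 4/5 ok · (2,4)N 4/5 ok
Row 3: (3,1)N 1/2 unhappy · (3,3)N 5/6 ok · (3,4)N 5/5 ok
Row 4: (4,0)N 1/2 unhappy · (4,2)S 1/5 unhappy · (4,3)N 5/6 ok · (4,4)N 5/5 ok
Row 5: (5,1)S 1/2 unhappy · (5,3)N 3/4 ok · (5,4)N 3/3 ok

(1,0), (1,3), (1,4), (3,1), (4,0), (4,2), (5,1)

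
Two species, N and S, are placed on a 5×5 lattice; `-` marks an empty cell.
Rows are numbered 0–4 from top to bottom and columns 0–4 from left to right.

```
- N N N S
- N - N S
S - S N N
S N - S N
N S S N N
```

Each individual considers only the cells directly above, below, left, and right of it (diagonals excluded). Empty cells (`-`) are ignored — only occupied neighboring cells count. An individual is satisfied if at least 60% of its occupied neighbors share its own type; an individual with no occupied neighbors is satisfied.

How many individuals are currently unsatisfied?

11

Row 0: (0,1)N 2/2 ok · (0,2)N 2/2 ok · (0,3)N 2/3 ok · (0,4)S 1/2 unhappy
Row 1: (1,1)N 1/1 ok · (1,3)N 2/3 ok · (1,4)S 1/3 unhappy
Row 2: (2,0)S 1/1 ok · (2,2)S 0/1 unhappy · (2,3)N 2/4 unhappy · (2,4)N 2/3 ok
Row 3: (3,0)S 1/3 unhappy · (3,1)N 0/2 unhappy · (3,3)S 0/3 unhappy · (3,4)N 2/3 ok
Row 4: (4,0)N 0/2 unhappy · (4,1)S 1/3 unhappy · (4,2)S 1/2 unhappy · (4,3)N 1/3 unhappy · (4,4)N 2/2 ok
Unsatisfied: (0,4), (1,4), (2,2), (2,3), (3,0), (3,1), (3,3), (4,0), (4,1), (4,2), (4,3) — 11 in total.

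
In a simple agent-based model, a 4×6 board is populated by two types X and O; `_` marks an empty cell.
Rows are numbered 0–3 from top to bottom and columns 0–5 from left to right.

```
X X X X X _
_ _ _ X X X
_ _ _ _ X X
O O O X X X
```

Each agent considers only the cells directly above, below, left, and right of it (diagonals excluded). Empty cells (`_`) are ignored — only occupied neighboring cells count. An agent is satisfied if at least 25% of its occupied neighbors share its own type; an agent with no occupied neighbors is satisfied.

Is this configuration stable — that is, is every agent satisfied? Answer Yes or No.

(0,0)X 1/1 satisfied
(0,1)X 2/2 satisfied
(0,2)X 2/2 satisfied
(0,3)X 3/3 satisfied
(0,4)X 2/2 satisfied
(1,3)X 2/2 satisfied
(1,4)X 4/4 satisfied
(1,5)X 2/2 satisfied
(2,4)X 3/3 satisfied
(2,5)X 3/3 satisfied
(3,0)O 1/1 satisfied
(3,1)O 2/2 satisfied
(3,2)O 1/2 satisfied
(3,3)X 1/2 satisfied
(3,4)X 3/3 satisfied
(3,5)X 2/2 satisfied
All meet the threshold, so the configuration is stable.

Yes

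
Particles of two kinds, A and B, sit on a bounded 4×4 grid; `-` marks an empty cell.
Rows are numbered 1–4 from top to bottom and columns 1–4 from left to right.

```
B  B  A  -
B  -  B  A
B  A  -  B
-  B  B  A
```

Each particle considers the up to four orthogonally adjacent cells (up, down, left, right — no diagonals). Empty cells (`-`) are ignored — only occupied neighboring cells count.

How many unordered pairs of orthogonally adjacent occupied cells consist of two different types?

Scan each occupied cell's neighbors to the right and below so each pair is counted once.
Row 1: B(1,1)–B(1,2)= B(1,1)–B(2,1)= B(1,2)–A(1,3)≠ A(1,3)–B(2,3)≠  → 2/4 unlike.
Row 2: B(2,1)–B(3,1)= B(2,3)–A(2,4)≠ A(2,4)–B(3,4)≠  → 2/3 unlike.
Row 3: B(3,1)–A(3,2)≠ A(3,2)–B(4,2)≠ B(3,4)–A(4,4)≠  → 3/3 unlike.
Row 4: B(4,2)–B(4,3)= B(4,3)–A(4,4)≠  → 1/2 unlike.
Total adjacent occupied pairs: 12; unlike-type pairs: 8.

8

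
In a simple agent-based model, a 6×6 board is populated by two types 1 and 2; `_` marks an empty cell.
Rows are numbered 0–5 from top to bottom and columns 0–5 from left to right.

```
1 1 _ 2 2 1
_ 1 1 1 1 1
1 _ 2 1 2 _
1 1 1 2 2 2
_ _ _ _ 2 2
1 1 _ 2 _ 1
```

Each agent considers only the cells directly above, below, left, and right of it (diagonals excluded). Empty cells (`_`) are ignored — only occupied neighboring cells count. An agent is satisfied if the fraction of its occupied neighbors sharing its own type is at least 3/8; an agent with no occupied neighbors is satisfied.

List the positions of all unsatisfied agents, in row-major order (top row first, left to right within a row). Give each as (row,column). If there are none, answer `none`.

(0,0)1 1/1 ok
(0,1)1 2/2 ok
(0,3)2 1/2 ok
(0,4)2 1/3 unhappy
(0,5)1 1/2 ok
(1,1)1 2/2 ok
(1,2)1 2/3 ok
(1,3)1 3/4 ok
(1,4)1 2/4 ok
(1,5)1 2/2 ok
(2,0)1 1/1 ok
(2,2)2 0/3 unhappy
(2,3)1 1/4 unhappy
(2,4)2 1/3 unhappy
(3,0)1 2/2 ok
(3,1)1 2/2 ok
(3,2)1 1/3 unhappy
(3,3)2 1/3 unhappy
(3,4)2 4/4 ok
(3,5)2 2/2 ok
(4,4)2 2/2 ok
(4,5)2 2/3 ok
(5,0)1 1/1 ok
(5,1)1 1/1 ok
(5,3)2 0/0 ok
(5,5)1 0/1 unhappy

(0,4), (2,2), (2,3), (2,4), (3,2), (3,3), (5,5)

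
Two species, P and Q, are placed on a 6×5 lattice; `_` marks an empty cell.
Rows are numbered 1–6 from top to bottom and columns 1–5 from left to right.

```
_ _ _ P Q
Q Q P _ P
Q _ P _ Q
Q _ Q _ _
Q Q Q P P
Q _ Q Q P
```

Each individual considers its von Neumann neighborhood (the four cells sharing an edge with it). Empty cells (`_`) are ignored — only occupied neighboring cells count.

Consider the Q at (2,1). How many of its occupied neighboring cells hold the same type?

2

Occupied neighbors of (2,1): (3,1)=Q, (2,2)=Q.
Same type (Q): 2 of 2.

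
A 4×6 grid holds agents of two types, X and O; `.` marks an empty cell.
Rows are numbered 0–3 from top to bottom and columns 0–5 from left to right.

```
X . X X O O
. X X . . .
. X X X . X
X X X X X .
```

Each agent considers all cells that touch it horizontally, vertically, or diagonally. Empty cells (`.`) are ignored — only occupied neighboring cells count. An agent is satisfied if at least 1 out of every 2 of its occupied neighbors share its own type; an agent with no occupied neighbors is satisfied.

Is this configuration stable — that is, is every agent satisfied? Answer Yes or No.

Yes

Row 0: (0,0)X 1/1 satisfied · (0,2)X 3/3 satisfied · (0,3)X 2/3 satisfied · (0,4)O 1/2 satisfied · (0,5)O 1/1 satisfied
Row 1: (1,1)X 5/5 satisfied · (1,2)X 6/6 satisfied
Row 2: (2,1)X 6/6 satisfied · (2,2)X 7/7 satisfied · (2,3)X 5/5 satisfied · (2,5)X 1/1 satisfied
Row 3: (3,0)X 2/2 satisfied · (3,1)X 4/4 satisfied · (3,2)X 5/5 satisfied · (3,3)X 4/4 satisfied · (3,4)X 3/3 satisfied
All meet the threshold, so the configuration is stable.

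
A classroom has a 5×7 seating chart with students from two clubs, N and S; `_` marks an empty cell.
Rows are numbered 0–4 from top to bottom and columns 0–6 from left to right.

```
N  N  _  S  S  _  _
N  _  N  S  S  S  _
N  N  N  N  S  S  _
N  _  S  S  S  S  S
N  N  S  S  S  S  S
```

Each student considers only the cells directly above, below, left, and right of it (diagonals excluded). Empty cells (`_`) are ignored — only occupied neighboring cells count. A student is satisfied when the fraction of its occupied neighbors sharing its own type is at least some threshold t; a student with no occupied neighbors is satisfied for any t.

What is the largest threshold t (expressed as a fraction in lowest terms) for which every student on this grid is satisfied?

1/4

(0,0)N 2/2
(0,1)N 1/1
(0,3)S 2/2
(0,4)S 2/2
(1,0)N 2/2
(1,2)N 1/2
(1,3)S 2/4
(1,4)S 4/4
(1,5)S 2/2
(2,0)N 3/3
(2,1)N 2/2
(2,2)N 3/4
(2,3)N 1/4
(2,4)S 3/4
(2,5)S 3/3
(3,0)N 2/2
(3,2)S 2/3
(3,3)S 3/4
(3,4)S 4/4
(3,5)S 4/4
(3,6)S 2/2
(4,0)N 2/2
(4,1)N 1/2
(4,2)S 2/3
(4,3)S 3/3
(4,4)S 3/3
(4,5)S 3/3
(4,6)S 2/2
The smallest same-type fraction is 1/4 at (2,3), which reduces to 1/4. Any threshold above that leaves this student unsatisfied.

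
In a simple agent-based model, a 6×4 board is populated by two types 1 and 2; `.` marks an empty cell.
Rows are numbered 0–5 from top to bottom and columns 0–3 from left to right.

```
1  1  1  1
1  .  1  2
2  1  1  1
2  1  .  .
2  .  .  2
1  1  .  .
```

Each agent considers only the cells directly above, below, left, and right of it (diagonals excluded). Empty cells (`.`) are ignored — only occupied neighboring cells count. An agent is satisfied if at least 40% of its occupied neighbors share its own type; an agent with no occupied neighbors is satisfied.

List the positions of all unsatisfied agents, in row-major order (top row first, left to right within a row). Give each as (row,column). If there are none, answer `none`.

(0,0)1 2/2 satisfied
(0,1)1 2/2 satisfied
(0,2)1 3/3 satisfied
(0,3)1 1/2 satisfied
(1,0)1 1/2 satisfied
(1,2)1 2/3 satisfied
(1,3)2 0/3 not
(2,0)2 1/3 not
(2,1)1 2/3 satisfied
(2,2)1 3/3 satisfied
(2,3)1 1/2 satisfied
(3,0)2 2/3 satisfied
(3,1)1 1/2 satisfied
(4,0)2 1/2 satisfied
(4,3)2 0/0 satisfied
(5,0)1 1/2 satisfied
(5,1)1 1/1 satisfied

(1,3), (2,0)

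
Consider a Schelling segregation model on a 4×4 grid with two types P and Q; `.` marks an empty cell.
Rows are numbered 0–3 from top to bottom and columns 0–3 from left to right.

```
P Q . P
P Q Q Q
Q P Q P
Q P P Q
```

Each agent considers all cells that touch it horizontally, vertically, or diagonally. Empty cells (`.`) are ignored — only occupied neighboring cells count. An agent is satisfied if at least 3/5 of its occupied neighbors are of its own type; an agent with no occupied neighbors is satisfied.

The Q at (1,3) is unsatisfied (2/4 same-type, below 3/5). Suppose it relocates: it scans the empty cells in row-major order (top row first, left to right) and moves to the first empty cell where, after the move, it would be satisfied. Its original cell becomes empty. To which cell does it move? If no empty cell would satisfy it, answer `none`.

(0,2)

Vacating (1,3). Empty cells in order:
  (0,2): 3/4 same-type → satisfied — stop here.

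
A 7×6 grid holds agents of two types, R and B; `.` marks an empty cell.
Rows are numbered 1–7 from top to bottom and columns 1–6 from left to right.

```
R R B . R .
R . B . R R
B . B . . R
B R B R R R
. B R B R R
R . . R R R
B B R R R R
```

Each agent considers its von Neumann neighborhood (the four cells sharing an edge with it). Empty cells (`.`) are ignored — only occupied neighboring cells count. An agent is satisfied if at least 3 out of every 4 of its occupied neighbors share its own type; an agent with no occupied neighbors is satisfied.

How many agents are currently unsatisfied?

16

Row 1: (1,1)R 2/2 ok · (1,2)R 1/2 unhappy · (1,3)B 1/2 unhappy · (1,5)R 1/1 ok
Row 2: (2,1)R 1/2 unhappy · (2,3)B 2/2 ok · (2,5)R 2/2 ok · (2,6)R 2/2 ok
Row 3: (3,1)B 1/2 unhappy · (3,3)B 2/2 ok · (3,6)R 2/2 ok
Row 4: (4,1)B 1/2 unhappy · (4,2)R 0/3 unhappy · (4,3)B 1/4 unhappy · (4,4)R 1/3 unhappy · (4,5)R 3/3 ok · (4,6)R 3/3 ok
Row 5: (5,2)B 0/2 unhappy · (5,3)R 0/3 unhappy · (5,4)B 0/4 unhappy · (5,5)R 3/4 ok · (5,6)R 3/3 ok
Row 6: (6,1)R 0/1 unhappy · (6,4)R 2/3 unhappy · (6,5)R 4/4 ok · (6,6)R 3/3 ok
Row 7: (7,1)B 1/2 unhappy · (7,2)B 1/2 unhappy · (7,3)R 1/2 unhappy · (7,4)R 3/3 ok · (7,5)R 3/3 ok · (7,6)R 2/2 ok
Unsatisfied: (1,2), (1,3), (2,1), (3,1), (4,1), (4,2), (4,3), (4,4), (5,2), (5,3), (5,4), (6,1), (6,4), (7,1), (7,2), (7,3) — 16 in total.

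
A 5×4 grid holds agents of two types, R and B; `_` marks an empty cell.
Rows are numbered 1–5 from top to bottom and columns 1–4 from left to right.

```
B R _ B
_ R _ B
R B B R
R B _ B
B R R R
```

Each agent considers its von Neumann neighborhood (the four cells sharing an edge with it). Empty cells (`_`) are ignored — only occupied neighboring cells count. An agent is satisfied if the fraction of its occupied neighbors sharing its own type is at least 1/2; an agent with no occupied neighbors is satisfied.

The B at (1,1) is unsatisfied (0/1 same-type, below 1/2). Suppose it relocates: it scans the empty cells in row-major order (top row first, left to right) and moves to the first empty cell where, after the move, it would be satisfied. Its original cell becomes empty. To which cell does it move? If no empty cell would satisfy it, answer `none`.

(1,3)

Vacating (1,1). Empty cells in order:
  (1,3): 1/2 same-type → satisfied — stop here.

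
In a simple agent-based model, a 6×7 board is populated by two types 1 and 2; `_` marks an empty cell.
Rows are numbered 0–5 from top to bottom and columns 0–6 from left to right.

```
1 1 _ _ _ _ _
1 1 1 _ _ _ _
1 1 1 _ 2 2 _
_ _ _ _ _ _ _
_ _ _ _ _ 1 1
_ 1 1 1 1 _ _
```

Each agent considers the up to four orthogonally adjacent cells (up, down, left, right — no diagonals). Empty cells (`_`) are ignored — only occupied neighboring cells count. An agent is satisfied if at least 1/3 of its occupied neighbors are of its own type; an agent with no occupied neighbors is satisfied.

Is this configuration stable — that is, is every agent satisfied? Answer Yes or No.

Row 0: (0,0)1 2/2 ok · (0,1)1 2/2 ok
Row 1: (1,0)1 3/3 ok · (1,1)1 4/4 ok · (1,2)1 2/2 ok
Row 2: (2,0)1 2/2 ok · (2,1)1 3/3 ok · (2,2)1 2/2 ok · (2,4)2 1/1 ok · (2,5)2 1/1 ok
Row 4: (4,5)1 1/1 ok · (4,6)1 1/1 ok
Row 5: (5,1)1 1/1 ok · (5,2)1 2/2 ok · (5,3)1 2/2 ok · (5,4)1 1/1 ok
All meet the threshold, so the configuration is stable.

Yes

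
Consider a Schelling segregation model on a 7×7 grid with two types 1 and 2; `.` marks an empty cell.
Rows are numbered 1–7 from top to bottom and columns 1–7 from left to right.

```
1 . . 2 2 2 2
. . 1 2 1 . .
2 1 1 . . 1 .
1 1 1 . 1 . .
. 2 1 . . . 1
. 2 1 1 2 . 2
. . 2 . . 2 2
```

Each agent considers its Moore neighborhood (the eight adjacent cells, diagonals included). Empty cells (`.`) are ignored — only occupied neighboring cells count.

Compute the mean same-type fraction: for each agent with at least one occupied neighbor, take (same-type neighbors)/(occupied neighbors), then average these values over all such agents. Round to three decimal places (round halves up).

0.592

(1,1)1 — no occupied neighbors
(1,4)2 2/4
(1,5)2 3/4
(1,6)2 2/3
(1,7)2 1/1
(2,3)1 2/4
(2,4)2 2/5
(2,5)1 1/5
(3,1)2 0/3
(3,2)1 5/6
(3,3)1 4/5
(3,6)1 2/2
(4,1)1 2/4
(4,2)1 5/7
(4,3)1 4/5
(4,5)1 1/1
(5,2)2 1/6
(5,3)1 4/6
(5,7)1 0/1
(6,2)2 2/4
(6,3)1 2/5
(6,4)1 2/4
(6,5)2 1/2
(6,7)2 2/3
(7,3)2 1/3
(7,6)2 3/3
(7,7)2 2/2
Sum over 26 agents: 2/4 + 3/4 + 2/3 + 1/1 + 2/4 + 2/5 + 1/5 + 0/3 + 5/6 + 4/5 + 2/2 + 2/4 + 5/7 + 4/5 + 1/1 + 1/6 + 4/6 + 0/1 + 2/4 + 2/5 + 2/4 + 1/2 + 2/3 + 1/3 + 3/3 + 2/2 = 6467/420; mean = 6467/420 ÷ 26 = 6467/10920 = 0.592216… → 0.592.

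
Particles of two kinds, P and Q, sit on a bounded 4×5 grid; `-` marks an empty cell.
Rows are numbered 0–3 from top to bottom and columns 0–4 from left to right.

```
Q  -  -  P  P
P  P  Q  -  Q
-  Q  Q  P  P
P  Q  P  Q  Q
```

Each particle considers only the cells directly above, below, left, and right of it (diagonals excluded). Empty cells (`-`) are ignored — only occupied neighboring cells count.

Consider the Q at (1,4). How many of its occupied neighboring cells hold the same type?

Occupied neighbors of (1,4): (0,4)=P, (2,4)=P.
Same type (Q): 0 of 2.

0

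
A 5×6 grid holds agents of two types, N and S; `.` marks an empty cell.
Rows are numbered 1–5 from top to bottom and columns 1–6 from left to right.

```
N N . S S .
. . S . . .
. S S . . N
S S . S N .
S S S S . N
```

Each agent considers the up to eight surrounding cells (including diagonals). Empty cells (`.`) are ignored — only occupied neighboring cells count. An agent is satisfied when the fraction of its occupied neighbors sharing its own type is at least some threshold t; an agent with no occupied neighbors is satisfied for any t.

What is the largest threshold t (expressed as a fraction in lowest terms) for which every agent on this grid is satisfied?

1/2

(1,1)N 1/1
(1,2)N 1/2
(1,4)S 2/2
(1,5)S 1/1
(2,3)S 3/4
(3,2)S 4/4
(3,3)S 4/4
(3,6)N 1/1
(4,1)S 4/4
(4,2)S 6/6
(4,4)S 3/4
(4,5)N 2/4
(5,1)S 3/3
(5,2)S 4/4
(5,3)S 4/4
(5,4)S 2/3
(5,6)N 1/1
The smallest same-type fraction is 1/2 at (1,2), which reduces to 1/2. Any threshold above that leaves this agent unsatisfied.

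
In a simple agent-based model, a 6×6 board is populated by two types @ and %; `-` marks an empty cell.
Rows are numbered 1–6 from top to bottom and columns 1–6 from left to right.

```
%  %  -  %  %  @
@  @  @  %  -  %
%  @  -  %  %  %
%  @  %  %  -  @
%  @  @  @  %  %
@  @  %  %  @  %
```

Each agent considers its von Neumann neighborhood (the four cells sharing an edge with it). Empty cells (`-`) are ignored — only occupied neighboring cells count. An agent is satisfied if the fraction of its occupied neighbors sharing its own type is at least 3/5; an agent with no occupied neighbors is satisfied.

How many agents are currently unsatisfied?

20

(1,1)% 1/2 not
(1,2)% 1/2 not
(1,4)% 2/2 satisfied
(1,5)% 1/2 not
(1,6)@ 0/2 not
(2,1)@ 1/3 not
(2,2)@ 3/4 satisfied
(2,3)@ 1/2 not
(2,4)% 2/3 satisfied
(2,6)% 1/2 not
(3,1)% 1/3 not
(3,2)@ 2/3 satisfied
(3,4)% 3/3 satisfied
(3,5)% 2/2 satisfied
(3,6)% 2/3 satisfied
(4,1)% 2/3 satisfied
(4,2)@ 2/4 not
(4,3)% 1/3 not
(4,4)% 2/3 satisfied
(4,6)@ 0/2 not
(5,1)% 1/3 not
(5,2)@ 3/4 satisfied
(5,3)@ 2/4 not
(5,4)@ 1/4 not
(5,5)% 1/3 not
(5,6)% 2/3 satisfied
(6,1)@ 1/2 not
(6,2)@ 2/3 satisfied
(6,3)% 1/3 not
(6,4)% 1/3 not
(6,5)@ 0/3 not
(6,6)% 1/2 not
Unsatisfied: (1,1), (1,2), (1,5), (1,6), (2,1), (2,3), (2,6), (3,1), (4,2), (4,3), (4,6), (5,1), (5,3), (5,4), (5,5), (6,1), (6,3), (6,4), (6,5), (6,6) — 20 in total.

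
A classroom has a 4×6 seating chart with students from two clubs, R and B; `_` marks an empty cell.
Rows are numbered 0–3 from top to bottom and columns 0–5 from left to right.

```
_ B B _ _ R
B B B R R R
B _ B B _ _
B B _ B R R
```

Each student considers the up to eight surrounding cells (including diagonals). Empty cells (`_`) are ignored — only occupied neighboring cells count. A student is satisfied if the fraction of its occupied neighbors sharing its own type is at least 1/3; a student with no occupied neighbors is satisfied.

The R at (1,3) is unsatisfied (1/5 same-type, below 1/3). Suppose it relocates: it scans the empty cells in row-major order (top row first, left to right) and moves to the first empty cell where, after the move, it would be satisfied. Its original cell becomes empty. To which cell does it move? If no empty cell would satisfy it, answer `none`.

Vacating (1,3). Empty cells in order:
  (0,0): 0/3 same-type → still unsatisfied.
  (0,3): 1/3 same-type → satisfied — stop here.

(0,3)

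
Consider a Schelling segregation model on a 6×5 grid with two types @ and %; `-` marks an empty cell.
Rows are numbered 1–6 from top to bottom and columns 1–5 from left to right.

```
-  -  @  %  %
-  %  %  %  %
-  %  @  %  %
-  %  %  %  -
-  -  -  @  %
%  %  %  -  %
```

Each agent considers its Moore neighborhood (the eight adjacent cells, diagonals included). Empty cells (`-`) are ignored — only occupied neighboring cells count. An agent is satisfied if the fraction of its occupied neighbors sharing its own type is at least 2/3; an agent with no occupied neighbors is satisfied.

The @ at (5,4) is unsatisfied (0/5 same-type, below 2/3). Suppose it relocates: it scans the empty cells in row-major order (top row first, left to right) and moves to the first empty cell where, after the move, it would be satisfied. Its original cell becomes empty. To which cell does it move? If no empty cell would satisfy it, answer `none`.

none

Vacating (5,4). Empty cells in order:
  (1,1): 0/1 same-type → still unsatisfied.
  (1,2): 1/3 same-type → still unsatisfied.
  (2,1): 0/2 same-type → still unsatisfied.
  (3,1): 0/3 same-type → still unsatisfied.
  (4,1): 0/2 same-type → still unsatisfied.
  (4,5): 0/4 same-type → still unsatisfied.
  (5,1): 0/3 same-type → still unsatisfied.
  (5,2): 0/5 same-type → still unsatisfied.
  (5,3): 0/5 same-type → still unsatisfied.
  (6,4): 0/3 same-type → still unsatisfied.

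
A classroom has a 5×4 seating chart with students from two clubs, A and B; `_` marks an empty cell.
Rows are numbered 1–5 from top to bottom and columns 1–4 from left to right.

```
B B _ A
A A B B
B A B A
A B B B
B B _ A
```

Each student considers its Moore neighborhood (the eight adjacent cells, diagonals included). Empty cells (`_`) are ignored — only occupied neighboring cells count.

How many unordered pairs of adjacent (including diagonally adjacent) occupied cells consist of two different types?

26

Scan each occupied cell's neighbors to the right and below (and the two forward diagonals) so each pair is counted once.
From row 1: 6 unlike of 8 pairs (running 6/8).
From row 2: 7 unlike of 13 pairs (running 13/21).
From row 3: 8 unlike of 13 pairs (running 21/34).
From row 4: 5 unlike of 10 pairs (running 26/44).
From row 5: 0 unlike of 1 pairs (running 26/45).
Total adjacent occupied pairs: 45; unlike-type pairs: 26.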